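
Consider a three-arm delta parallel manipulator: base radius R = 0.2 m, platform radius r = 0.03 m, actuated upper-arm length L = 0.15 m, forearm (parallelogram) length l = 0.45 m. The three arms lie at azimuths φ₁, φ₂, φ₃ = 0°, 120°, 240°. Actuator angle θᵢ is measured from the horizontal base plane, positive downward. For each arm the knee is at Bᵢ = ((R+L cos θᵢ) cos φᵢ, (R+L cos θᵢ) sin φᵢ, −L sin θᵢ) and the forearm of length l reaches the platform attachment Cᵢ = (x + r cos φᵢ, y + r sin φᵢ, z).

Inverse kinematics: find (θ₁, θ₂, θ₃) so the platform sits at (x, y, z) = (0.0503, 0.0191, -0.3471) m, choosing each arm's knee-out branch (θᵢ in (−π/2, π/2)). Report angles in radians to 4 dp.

rotate P by −φ1: (0.0503, 0.0191, -0.3471)
  e−x'=0.1197;  (l²−L²−(e−x')²−y'²−z²)/2L = 0.1494
  √(A²+B²)=0.3672;  θ1 = -1.2387+1.1516 ≈ -0.0871
φ2=120.0° → target in arm frame (-0.0086, -0.0531)
  e−x'=0.1786;  (l²−L²−(e−x')²−y'²−z²)/2L = 0.0827
  √(A²+B²)=0.3904;  θ2 = -1.0956+1.3574 ≈ 0.2619
φ3=240.0° → target in arm frame (-0.0417, 0.0340)
  A cos θ + B sin θ = C:  0.2117·cos θ + -0.3471·sin θ = 0.0452
  θ3 = atan2(B,A) + arccos(C/0.4066) = 0.4363

θ₁ = -0.0871, θ₂ = 0.2619, θ₃ = 0.4363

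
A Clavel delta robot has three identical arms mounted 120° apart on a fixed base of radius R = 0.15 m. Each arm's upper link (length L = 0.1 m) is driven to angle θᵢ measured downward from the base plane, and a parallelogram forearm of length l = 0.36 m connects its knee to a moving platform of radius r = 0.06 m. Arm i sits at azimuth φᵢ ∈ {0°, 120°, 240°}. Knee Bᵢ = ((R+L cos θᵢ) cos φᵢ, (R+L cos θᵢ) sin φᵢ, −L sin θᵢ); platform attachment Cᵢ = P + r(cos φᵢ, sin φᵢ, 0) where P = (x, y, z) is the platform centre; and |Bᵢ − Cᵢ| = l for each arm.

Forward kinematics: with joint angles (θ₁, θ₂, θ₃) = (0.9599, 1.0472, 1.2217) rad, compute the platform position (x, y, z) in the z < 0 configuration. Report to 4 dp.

(0.0235, 0.0205, -0.4193)

O1 = (0.1474·cos0.0°, 0.1474·sin0.0°, -0.0819) = (0.1474, 0.0000, -0.0819)
arm 2 at φ=120.0°: (R−r)+L cos θ2 = 0.1400;  O2 = (-0.0700, 0.1212, -0.0866)
φ3=240.0°: virtual centre (-0.0621, -0.1076, -0.0940), radius l
|O₂|²−|O₁|² = -0.0013;  |O₃|²−|O₁|² = -0.0042
plane₁₂: -0.4347x+0.2425y+-0.0094z = -0.0013
Cramer: x(z) = 0.0066-0.0403z;  y(z) = 0.0064-0.0336z
into |P−O₁|² = l²: 1.0028z² + 0.1747z + -0.1030 = 0;  Δ = 0.4439;  z = -0.4193 or 0.2451 → z<0 root = -0.4193
x = 0.0235, y = 0.0205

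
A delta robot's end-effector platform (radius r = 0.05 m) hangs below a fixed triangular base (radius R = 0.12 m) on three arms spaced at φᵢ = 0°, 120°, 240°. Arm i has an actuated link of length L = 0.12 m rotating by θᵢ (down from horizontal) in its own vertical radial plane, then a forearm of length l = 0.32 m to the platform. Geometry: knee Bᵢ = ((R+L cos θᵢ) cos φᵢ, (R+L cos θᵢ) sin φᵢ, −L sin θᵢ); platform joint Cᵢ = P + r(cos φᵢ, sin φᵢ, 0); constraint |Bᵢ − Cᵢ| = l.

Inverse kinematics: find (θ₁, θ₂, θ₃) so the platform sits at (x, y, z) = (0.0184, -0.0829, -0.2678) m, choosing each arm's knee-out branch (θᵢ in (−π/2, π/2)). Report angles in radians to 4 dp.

arm 1 (φ=0.0°): x'=0.0184, y'=-0.0829
  A cos θ + B sin θ = C:  0.0516·cos θ + -0.2678·sin θ = 0.0281
  γ=atan2(-0.2678,0.0516)=-1.3804;  ψ=arccos(0.1031)=1.4675;  θ1=γ+ψ≈0.0871
φ2=120.0° → target in arm frame (-0.0810, 0.0255)
  A cos θ + B sin θ = C:  0.1510·cos θ + -0.2678·sin θ = -0.0299
  γ=atan2(-0.2678,0.1510)=-1.0574;  ψ=arccos(-0.0971)=1.6681;  θ2=γ+ψ≈0.6107
arm 3 (φ=240.0°): x'=0.0626, y'=0.0574
  A=0.0074, B=-0.2678, C=(l²−L²−A²−y'²−z²)/(2L)=0.0539
  √(A²+B²)=0.2679;  θ3 = -1.5431+1.3682 ≈ -0.1749

θ₁ = 0.0871, θ₂ = 0.6107, θ₃ = -0.1749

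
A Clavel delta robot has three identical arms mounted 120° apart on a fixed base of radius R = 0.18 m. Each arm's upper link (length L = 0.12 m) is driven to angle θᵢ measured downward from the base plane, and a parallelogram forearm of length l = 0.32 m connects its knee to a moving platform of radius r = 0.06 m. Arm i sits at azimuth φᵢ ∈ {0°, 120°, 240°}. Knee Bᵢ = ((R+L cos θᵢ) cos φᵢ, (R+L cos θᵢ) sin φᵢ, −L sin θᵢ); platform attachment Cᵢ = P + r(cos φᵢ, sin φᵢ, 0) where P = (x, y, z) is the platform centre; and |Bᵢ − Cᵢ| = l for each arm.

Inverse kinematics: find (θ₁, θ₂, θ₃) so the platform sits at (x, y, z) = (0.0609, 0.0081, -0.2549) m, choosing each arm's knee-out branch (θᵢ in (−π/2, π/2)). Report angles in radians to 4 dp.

rotate P by −φ1: (0.0609, 0.0081, -0.2549)
  e−x'=0.0591;  (l²−L²−(e−x')²−y'²−z²)/2L = 0.0811
  √(A²+B²)=0.2617;  θ1 = -1.3430+1.2556 ≈ -0.0874
arm 2 (φ=120.0°): x'=-0.0234, y'=-0.0568
  A=0.1434, B=-0.2549, C=(l²−L²−A²−y'²−z²)/(2L)=-0.0032
  √(A²+B²)=0.2925;  θ2 = -1.0582+1.5818 ≈ 0.5236
arm 3 (φ=240.0°): x'=-0.0375, y'=0.0487
  A cos θ + B sin θ = C:  0.1575·cos θ + -0.2549·sin θ = -0.0172
  √(A²+B²)=0.2996;  θ3 = -1.0174+1.6284 ≈ 0.6110

θ₁ = -0.0874, θ₂ = 0.5236, θ₃ = 0.6110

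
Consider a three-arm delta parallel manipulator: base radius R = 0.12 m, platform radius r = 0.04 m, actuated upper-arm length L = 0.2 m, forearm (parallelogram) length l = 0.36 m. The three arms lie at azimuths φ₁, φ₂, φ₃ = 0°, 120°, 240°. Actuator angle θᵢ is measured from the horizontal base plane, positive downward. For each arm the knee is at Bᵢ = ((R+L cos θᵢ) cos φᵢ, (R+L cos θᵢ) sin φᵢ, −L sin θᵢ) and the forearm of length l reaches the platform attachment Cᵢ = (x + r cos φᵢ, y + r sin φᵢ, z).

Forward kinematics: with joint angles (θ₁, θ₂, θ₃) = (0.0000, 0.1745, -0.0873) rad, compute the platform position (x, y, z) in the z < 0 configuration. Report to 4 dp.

arm 1 at φ=0.0°: e+L cos θ1 = 0.2800;  S1 = (0.2800, 0.0000, 0.0000)
S2 = (0.2770·cos120.0°, 0.2770·sin120.0°, -0.0347) = (-0.1385, 0.2399, -0.0347)
arm 3 at φ=240.0°: e+L cos θ3 = 0.2792;  S3 = (-0.1396, -0.2418, 0.0174)
eliminate P² terms by subtracting sphere 1 from 2 and 3
[-0.8370 0.4797 -0.0694]·P = -0.0005;  [-0.8392 -0.4837 0.0349]·P = -0.0001
det = 0.8074;  x = 0.0004+-0.0209z,  y = -0.0004+0.1083z
sphere 1 gives Az²+Bz+C=0 with A=1.0122, B=0.0116, C=-0.0514;  B²−4AC=0.2083;  roots -0.2312, 0.2197;  negative root z = -0.2312
x = 0.0052, y = -0.0254

(0.0052, -0.0254, -0.2312)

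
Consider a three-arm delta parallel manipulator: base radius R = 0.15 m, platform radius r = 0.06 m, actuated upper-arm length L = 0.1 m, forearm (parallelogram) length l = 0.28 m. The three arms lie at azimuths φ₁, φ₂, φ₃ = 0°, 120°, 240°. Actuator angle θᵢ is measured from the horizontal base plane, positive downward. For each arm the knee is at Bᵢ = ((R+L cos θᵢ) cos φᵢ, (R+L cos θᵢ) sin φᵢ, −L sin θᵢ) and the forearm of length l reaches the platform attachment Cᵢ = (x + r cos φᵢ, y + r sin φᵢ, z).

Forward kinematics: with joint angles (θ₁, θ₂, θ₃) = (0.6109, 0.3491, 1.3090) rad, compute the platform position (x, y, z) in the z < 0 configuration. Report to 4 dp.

(0.0283, 0.0942, -0.2785)

O1 = (0.1719·cos0.0°, 0.1719·sin0.0°, -0.0574) = (0.1719, 0.0000, -0.0574)
arm 2 at φ=120.0°: ρ2 = 0.1840;  O2 = (-0.0920, 0.1593, -0.0342)
φ3=240.0°: virtual centre (-0.0579, -0.1004, -0.0966), radius l
subtract pairs → two planes through P
linear system: -0.5278x+0.3186y = 0.0022−0.0463z; -0.4597x+-0.2007y = -0.0101−-0.0785z
det = 0.2524;  x = 0.0110+-0.0622z,  y = 0.0250+-0.2484z
quadratic in z: (1.0656)z²+(0.1223)z+(-0.0486)=0, √Δ=0.4712 → z ∈ {-0.2785, 0.1637}; z = -0.2785 (taking z<0)
x = 0.0283, y = 0.0942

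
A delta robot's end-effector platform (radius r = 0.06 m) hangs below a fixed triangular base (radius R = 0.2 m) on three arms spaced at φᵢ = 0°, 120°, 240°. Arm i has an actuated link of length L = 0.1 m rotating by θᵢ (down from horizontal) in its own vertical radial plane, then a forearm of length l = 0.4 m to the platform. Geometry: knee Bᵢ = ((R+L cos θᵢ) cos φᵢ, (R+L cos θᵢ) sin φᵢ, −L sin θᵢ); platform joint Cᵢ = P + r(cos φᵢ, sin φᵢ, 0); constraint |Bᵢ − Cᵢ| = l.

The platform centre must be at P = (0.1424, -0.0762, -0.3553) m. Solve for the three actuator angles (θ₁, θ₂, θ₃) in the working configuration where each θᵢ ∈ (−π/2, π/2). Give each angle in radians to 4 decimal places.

θ₁ = -0.2621, θ₂ = 1.3960, θ₃ = 0.6975

arm 1 (φ=0.0°): x'=0.1424, y'=-0.0762
  A cos θ + B sin θ = C:  -0.0024·cos θ + -0.3553·sin θ = 0.0897
  θ1 = atan2(B,A) + arccos(C/0.3553) = -0.2621
arm 2 (φ=120.0°): x'=-0.1372, y'=-0.0852
  A cos θ + B sin θ = C:  0.2772·cos θ + -0.3553·sin θ = -0.3017
  √(A²+B²)=0.4506;  θ2 = -0.9083+2.3043 ≈ 1.3960
rotate P by −φ3: (-0.0052, 0.1614, -0.3553)
  A=0.1452, B=-0.3553, C=(l²−L²−A²−y'²−z²)/(2L)=-0.1169
  θ3 = atan2(B,A) + arccos(C/0.3838) = 0.6975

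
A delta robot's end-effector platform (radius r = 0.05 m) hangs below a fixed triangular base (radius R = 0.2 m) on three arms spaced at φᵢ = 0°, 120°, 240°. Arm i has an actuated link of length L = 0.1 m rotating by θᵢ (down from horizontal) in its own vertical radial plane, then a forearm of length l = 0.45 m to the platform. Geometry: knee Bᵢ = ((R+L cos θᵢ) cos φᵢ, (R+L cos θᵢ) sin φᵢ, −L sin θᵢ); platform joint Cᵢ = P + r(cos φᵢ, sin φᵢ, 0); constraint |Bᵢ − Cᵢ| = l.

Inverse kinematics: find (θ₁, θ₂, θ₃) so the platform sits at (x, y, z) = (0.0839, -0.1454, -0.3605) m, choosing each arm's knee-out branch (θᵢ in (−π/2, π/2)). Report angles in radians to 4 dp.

θ₁ = -0.3482, θ₂ = 1.1347, θ₃ = -0.3488

rotate P by −φ1: (0.0839, -0.1454, -0.3605)
  A=0.0661, B=-0.3605, C=(l²−L²−A²−y'²−z²)/(2L)=0.1851
  θ1 = atan2(B,A) + arccos(C/0.3665) = -0.3482
arm 2 (φ=120.0°): x'=-0.1679, y'=0.0000
  A cos θ + B sin θ = C:  0.3179·cos θ + -0.3605·sin θ = -0.1925
  √(A²+B²)=0.4806;  θ2 = -0.8482+1.9829 ≈ 1.1347
arm 3 (φ=240.0°): x'=0.0840, y'=0.1454
  e−x'=0.0660;  (l²−L²−(e−x')²−y'²−z²)/2L = 0.1853
  √(A²+B²)=0.3665;  θ3 = -1.3896+1.0409 ≈ -0.3488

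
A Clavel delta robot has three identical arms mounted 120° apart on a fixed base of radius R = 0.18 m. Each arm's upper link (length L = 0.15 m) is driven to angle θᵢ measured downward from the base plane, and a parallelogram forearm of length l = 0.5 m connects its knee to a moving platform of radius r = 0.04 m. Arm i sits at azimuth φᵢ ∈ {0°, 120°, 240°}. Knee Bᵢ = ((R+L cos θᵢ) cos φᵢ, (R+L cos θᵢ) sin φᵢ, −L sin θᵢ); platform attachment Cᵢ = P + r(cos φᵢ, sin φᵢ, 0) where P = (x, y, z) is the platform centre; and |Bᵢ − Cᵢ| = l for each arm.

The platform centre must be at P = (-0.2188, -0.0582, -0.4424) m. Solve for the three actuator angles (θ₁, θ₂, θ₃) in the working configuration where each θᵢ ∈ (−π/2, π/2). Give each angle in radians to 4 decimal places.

θ₁ = 1.3090, θ₂ = 0.3491, θ₃ = -0.0874

rotate P by −φ1: (-0.2188, -0.0582, -0.4424)
  e−x'=0.3588;  (l²−L²−(e−x')²−y'²−z²)/2L = -0.3345
  θ1 = atan2(B,A) + arccos(C/0.5696) = 1.3090
rotate P by −φ2: (0.0590, 0.2186, -0.4424)
  A=0.0810, B=-0.4424, C=(l²−L²−A²−y'²−z²)/(2L)=-0.0752
  γ=atan2(-0.4424,0.0810)=-1.3897;  ψ=arccos(-0.1672)=1.7388;  θ2=γ+ψ≈0.3491
arm 3 (φ=240.0°): x'=0.1598, y'=-0.1604
  e−x'=-0.0198;  (l²−L²−(e−x')²−y'²−z²)/2L = 0.0189
  γ=atan2(-0.4424,-0.0198)=-1.6155;  ψ=arccos(0.0427)=1.5281;  θ3=γ+ψ≈-0.0874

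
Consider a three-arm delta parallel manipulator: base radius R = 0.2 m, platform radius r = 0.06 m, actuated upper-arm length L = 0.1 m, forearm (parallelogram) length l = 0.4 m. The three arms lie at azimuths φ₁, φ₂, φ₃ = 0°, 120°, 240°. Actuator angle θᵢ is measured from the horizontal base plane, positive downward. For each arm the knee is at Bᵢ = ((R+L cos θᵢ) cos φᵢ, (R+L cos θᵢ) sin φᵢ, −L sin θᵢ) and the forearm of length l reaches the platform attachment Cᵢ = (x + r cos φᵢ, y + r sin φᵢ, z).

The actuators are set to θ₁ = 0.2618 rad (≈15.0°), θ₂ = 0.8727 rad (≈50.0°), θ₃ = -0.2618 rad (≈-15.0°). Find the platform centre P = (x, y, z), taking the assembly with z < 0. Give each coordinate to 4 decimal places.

arm 1 at φ=0.0°: ρ1 = 0.2366;  S1 = (0.2366, 0.0000, -0.0259)
φ2=120.0°: virtual centre (-0.1021, 0.1769, -0.0766), radius l
φ3=240.0°: virtual centre (-0.1183, -0.2049, 0.0259), radius l
eliminate P² terms by subtracting sphere 1 from 2 and 3
plane₁₂: -0.6775x+0.3538y+-0.1014z = -0.0090
Cramer: x(z) = 0.0070-0.0093z;  y(z) = -0.0121+0.2688z
quadratic in z: (1.0724)z²+(0.0495)z+(-0.1065)=0, √Δ=0.6776 → z ∈ {-0.3390, 0.2929}; z = -0.3390 (taking z<0)
x = 0.0102, y = -0.1033

(0.0102, -0.1033, -0.3390)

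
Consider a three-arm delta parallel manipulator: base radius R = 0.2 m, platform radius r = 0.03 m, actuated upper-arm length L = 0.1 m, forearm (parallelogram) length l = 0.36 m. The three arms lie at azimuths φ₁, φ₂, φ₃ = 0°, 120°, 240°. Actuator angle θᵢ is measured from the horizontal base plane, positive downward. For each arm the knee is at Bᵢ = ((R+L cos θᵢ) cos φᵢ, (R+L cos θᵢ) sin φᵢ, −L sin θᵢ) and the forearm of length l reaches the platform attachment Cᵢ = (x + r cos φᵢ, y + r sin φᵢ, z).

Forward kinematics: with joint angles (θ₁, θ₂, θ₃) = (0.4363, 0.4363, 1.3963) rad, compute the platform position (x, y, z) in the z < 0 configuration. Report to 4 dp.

(0.0480, 0.0831, -0.3206)

arm 1 at φ=0.0°: (R−r)+L cos θ1 = 0.2606;  O1 = (0.2606, 0.0000, -0.0423)
O2 = (0.2606·cos120.0°, 0.2606·sin120.0°, -0.0423) = (-0.1303, 0.2257, -0.0423)
arm 3 at φ=240.0°: (R−r)+L cos θ3 = 0.1874;  O3 = (-0.0937, -0.1623, -0.0985)
subtract pairs → two planes through P
linear system: -0.7819x+0.4514y = 0.0000−0.0000z; -0.7086x+-0.3245y = -0.0249−-0.1124z
det = 0.5736;  x = 0.0196+-0.0885z,  y = 0.0340+-0.1533z
sphere 1 gives Az²+Bz+C=0 with A=1.0313, B=0.1168, C=-0.0686;  B²−4AC=0.2965;  roots -0.3206, 0.2074;  negative root z = -0.3206
x = 0.0480, y = 0.0831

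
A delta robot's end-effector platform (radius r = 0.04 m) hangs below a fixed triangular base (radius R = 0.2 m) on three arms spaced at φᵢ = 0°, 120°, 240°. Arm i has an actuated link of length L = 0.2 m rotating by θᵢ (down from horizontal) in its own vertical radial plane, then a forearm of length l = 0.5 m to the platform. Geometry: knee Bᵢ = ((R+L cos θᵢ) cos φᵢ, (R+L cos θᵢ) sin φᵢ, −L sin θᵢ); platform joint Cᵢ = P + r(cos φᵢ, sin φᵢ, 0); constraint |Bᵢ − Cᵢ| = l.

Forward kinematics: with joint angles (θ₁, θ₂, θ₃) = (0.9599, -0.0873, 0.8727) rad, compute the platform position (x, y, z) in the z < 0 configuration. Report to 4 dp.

φ1=0.0°: virtual centre (0.2747, 0.0000, -0.1638), radius l
φ2=120.0°: virtual centre (-0.1796, 0.3111, 0.0174), radius l
arm 3 at φ=240.0°: ρ3 = 0.2886;  O3 = (-0.1443, -0.2499, -0.1532)
subtract pairs → two planes through P
plane₁₂: -0.9087x+0.6222y+0.3625z = 0.0270
Cramer: x(z) = -0.0167+0.1993z;  y(z) = 0.0191-0.2916z
sphere 1 gives Az²+Bz+C=0 with A=1.1248, B=0.2004, C=-0.1379;  B²−4AC=0.6605;  roots -0.4504, 0.2722;  negative root z = -0.4504
x = -0.1064, y = 0.1504

(-0.1064, 0.1504, -0.4504)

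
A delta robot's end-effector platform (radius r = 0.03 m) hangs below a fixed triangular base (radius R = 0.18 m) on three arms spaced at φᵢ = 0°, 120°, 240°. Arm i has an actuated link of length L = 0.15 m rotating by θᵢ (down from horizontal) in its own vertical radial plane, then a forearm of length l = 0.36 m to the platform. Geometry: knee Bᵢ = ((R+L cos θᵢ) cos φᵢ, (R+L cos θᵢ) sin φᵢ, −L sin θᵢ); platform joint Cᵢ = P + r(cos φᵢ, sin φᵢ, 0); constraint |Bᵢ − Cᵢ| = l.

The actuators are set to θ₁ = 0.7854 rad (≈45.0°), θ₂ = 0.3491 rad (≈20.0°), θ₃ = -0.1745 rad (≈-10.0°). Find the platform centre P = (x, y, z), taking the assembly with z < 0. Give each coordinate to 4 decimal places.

(-0.0718, -0.0394, -0.2495)

arm 1 at φ=0.0°: (R−r)+L cos θ1 = 0.2561;  centre 1 = (0.2561, 0.0000, -0.1061)
arm 2 at φ=120.0°: (R−r)+L cos θ2 = 0.2910;  centre 2 = (-0.1455, 0.2520, -0.0513)
centre 3 = (0.2977·cos240.0°, 0.2977·sin240.0°, 0.0260) = (-0.1489, -0.2578, 0.0260)
eliminate P² terms by subtracting sphere 1 from 2 and 3
[-0.8031 0.5039 0.1095]·P = 0.0105;  [-0.8099 -0.5157 0.2642]·P = 0.0125
Cramer: x(z) = -0.0142+0.2306z;  y(z) = -0.0019+0.1502z
quadratic in z: (1.0757)z²+(0.0869)z+(-0.0453)=0, √Δ=0.4499 → z ∈ {-0.2495, 0.1687}; z = -0.2495 (taking z<0)
x = -0.0718, y = -0.0394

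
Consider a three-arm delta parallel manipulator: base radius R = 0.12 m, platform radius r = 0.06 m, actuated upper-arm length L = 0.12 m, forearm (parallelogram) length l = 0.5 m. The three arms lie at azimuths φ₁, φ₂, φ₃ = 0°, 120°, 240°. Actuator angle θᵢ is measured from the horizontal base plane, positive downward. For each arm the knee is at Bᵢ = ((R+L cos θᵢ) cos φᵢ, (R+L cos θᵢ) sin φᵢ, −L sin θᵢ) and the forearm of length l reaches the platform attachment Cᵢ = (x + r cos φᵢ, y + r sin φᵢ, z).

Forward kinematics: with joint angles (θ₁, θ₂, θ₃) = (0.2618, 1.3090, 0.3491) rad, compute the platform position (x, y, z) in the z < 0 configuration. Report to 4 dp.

arm 1 at φ=0.0°: e+L cos θ1 = 0.1759;  O1 = (0.1759, 0.0000, -0.0311)
O2 = (0.0911·cos120.0°, 0.0911·sin120.0°, -0.1159) = (-0.0455, 0.0789, -0.1159)
O3 = (0.1728·cos240.0°, 0.1728·sin240.0°, -0.0410) = (-0.0864, -0.1496, -0.0410)
|O₂|²−|O₁|² = -0.0102;  |O₃|²−|O₁|² = -0.0004
[-0.4429 0.1577 -0.1697]·P = -0.0102;  [-0.5246 -0.2992 -0.0200]·P = -0.0004
det = 0.2153;  x = 0.0144+-0.2505z,  y = -0.0240+0.3725z
quadratic in z: (1.2015)z²+(0.1251)z+(-0.2224)=0, √Δ=1.0414 → z ∈ {-0.4854, 0.3813}; z = -0.4854 (taking z<0)
x = 0.1361, y = -0.2048

(0.1361, -0.2048, -0.4854)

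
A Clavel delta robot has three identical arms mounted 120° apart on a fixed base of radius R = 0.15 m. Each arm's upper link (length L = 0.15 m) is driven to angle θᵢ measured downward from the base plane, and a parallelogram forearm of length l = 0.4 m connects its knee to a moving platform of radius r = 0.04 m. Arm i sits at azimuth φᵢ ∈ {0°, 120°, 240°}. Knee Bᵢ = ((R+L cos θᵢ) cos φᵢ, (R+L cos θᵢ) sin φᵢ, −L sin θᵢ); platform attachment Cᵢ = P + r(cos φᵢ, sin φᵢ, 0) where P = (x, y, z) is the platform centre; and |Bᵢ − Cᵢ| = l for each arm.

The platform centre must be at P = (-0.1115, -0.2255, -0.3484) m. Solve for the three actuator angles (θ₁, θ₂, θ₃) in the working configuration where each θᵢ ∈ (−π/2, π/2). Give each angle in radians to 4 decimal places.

θ₁ = 1.3094, θ₂ = 1.3966, θ₃ = -0.3488

φ1=0.0° → target in arm frame (-0.1115, -0.2255)
  A=0.2215, B=-0.3484, C=(l²−L²−A²−y'²−z²)/(2L)=-0.2793
  √(A²+B²)=0.4128;  θ1 = -1.0045+2.3139 ≈ 1.3094
φ2=120.0° → target in arm frame (-0.1395, 0.2093)
  e−x'=0.2495;  (l²−L²−(e−x')²−y'²−z²)/2L = -0.2999
  √(A²+B²)=0.4285;  θ2 = -0.9493+2.3459 ≈ 1.3966
φ3=240.0° → target in arm frame (0.2510, 0.0162)
  e−x'=-0.1410;  (l²−L²−(e−x')²−y'²−z²)/2L = -0.0135
  θ3 = atan2(B,A) + arccos(C/0.3759) = -0.3488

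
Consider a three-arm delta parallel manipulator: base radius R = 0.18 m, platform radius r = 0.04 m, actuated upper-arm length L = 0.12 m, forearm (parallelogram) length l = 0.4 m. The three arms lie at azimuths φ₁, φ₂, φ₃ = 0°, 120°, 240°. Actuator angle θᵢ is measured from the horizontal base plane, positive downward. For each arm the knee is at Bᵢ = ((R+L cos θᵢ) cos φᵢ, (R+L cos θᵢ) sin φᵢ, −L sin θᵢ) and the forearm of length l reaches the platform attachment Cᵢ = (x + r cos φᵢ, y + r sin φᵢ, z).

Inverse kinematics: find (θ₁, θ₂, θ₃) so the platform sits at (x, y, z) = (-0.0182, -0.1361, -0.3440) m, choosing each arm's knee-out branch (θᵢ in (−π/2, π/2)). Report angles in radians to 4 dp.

rotate P by −φ1: (-0.0182, -0.1361, -0.3440)
  e−x'=0.1582;  (l²−L²−(e−x')²−y'²−z²)/2L = -0.0679
  θ1 = atan2(B,A) + arccos(C/0.3786) = 0.6112
arm 2 (φ=120.0°): x'=-0.1088, y'=0.0838
  e−x'=0.2488;  (l²−L²−(e−x')²−y'²−z²)/2L = -0.1735
  θ2 = atan2(B,A) + arccos(C/0.4245) = 1.0472
arm 3 (φ=240.0°): x'=0.1270, y'=0.0523
  e−x'=0.0130;  (l²−L²−(e−x')²−y'²−z²)/2L = 0.1015
  γ=atan2(-0.3440,0.0130)=-1.5329;  ψ=arccos(0.2948)=1.2715;  θ3=γ+ψ≈-0.2614

θ₁ = 0.6112, θ₂ = 1.0472, θ₃ = -0.2614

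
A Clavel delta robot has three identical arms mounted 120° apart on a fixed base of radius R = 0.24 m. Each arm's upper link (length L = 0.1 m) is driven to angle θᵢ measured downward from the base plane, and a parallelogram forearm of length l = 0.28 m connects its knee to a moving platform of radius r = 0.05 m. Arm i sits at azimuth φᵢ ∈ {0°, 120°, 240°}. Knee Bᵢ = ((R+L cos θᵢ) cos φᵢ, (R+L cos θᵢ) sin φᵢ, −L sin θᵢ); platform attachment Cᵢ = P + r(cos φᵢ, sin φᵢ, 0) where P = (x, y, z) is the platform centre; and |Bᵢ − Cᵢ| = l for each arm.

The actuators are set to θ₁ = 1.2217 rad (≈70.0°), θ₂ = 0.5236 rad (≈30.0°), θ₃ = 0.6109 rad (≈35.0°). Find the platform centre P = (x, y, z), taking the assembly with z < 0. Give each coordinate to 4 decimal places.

(-0.0452, 0.0043, -0.1700)

arm 1 at φ=0.0°: (R−r)+L cos θ1 = 0.2242;  centre 1 = (0.2242, 0.0000, -0.0940)
centre 2 = (0.2766·cos120.0°, 0.2766·sin120.0°, -0.0500) = (-0.1383, 0.2395, -0.0500)
centre 3 = (0.2719·cos240.0°, 0.2719·sin240.0°, -0.0574) = (-0.1360, -0.2355, -0.0574)
eliminate P² terms by subtracting sphere 1 from 2 and 3
linear system: -0.7250x+0.4791y = 0.0199−0.0879z; -0.7203x+-0.4710y = 0.0181−0.0732z
Cramer: x(z) = -0.0263+0.1114z;  y(z) = 0.0017-0.0149z
into |P−centre ₁|² = l²: 1.0126z² + 0.1321z + -0.0068 = 0;  Δ = 0.0450;  z = -0.1700 or 0.0396 → z<0 root = -0.1700
x = -0.0452, y = 0.0043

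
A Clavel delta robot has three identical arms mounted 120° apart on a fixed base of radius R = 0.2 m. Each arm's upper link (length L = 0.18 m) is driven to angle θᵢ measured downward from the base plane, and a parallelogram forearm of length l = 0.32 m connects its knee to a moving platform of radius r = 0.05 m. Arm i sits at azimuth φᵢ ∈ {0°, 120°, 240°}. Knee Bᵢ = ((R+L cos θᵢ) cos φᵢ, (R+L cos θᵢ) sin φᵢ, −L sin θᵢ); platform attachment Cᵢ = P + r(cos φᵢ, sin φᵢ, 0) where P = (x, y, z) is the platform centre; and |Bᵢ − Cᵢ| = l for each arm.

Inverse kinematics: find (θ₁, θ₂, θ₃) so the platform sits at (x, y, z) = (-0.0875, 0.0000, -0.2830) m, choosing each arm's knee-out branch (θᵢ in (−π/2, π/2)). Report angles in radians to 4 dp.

arm 1 (φ=0.0°): x'=-0.0875, y'=0.0000
  A cos θ + B sin θ = C:  0.2375·cos θ + -0.2830·sin θ = -0.1847
  √(A²+B²)=0.3695;  θ1 = -0.8726+2.0943 ≈ 1.2217
rotate P by −φ2: (0.0437, 0.0758, -0.2830)
  A cos θ + B sin θ = C:  0.1063·cos θ + -0.2830·sin θ = -0.0753
  γ=atan2(-0.2830,0.1063)=-1.2116;  ψ=arccos(-0.2492)=1.8227;  θ2=γ+ψ≈0.6110
rotate P by −φ3: (0.0438, -0.0758, -0.2830)
  A cos θ + B sin θ = C:  0.1062·cos θ + -0.2830·sin θ = -0.0753
  θ3 = atan2(B,A) + arccos(C/0.3023) = 0.6110

θ₁ = 1.2217, θ₂ = 0.6110, θ₃ = 0.6110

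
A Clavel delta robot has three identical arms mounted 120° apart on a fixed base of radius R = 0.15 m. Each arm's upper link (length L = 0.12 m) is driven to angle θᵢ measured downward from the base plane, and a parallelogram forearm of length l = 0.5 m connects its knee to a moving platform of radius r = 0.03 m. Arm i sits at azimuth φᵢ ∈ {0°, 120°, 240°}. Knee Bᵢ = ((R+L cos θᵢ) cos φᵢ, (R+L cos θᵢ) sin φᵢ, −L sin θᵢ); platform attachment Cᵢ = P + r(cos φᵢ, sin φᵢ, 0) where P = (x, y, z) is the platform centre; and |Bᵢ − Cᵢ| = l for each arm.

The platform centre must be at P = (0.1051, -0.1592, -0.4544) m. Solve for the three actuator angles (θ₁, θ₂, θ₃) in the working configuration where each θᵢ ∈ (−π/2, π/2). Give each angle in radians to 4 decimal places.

θ₁ = 0.0002, θ₂ = 1.1346, θ₃ = 0.0871

φ1=0.0° → target in arm frame (0.1051, -0.1592)
  e−x'=0.0149;  (l²−L²−(e−x')²−y'²−z²)/2L = 0.0148
  √(A²+B²)=0.4546;  θ1 = -1.5380+1.5382 ≈ 0.0002
arm 2 (φ=120.0°): x'=-0.1904, y'=-0.0114
  A=0.3104, B=-0.4544, C=(l²−L²−A²−y'²−z²)/(2L)=-0.2807
  √(A²+B²)=0.5503;  θ2 = -0.9715+2.1061 ≈ 1.1346
rotate P by −φ3: (0.0853, 0.1706, -0.4544)
  A cos θ + B sin θ = C:  0.0347·cos θ + -0.4544·sin θ = -0.0050
  √(A²+B²)=0.4557;  θ3 = -1.4946+1.5817 ≈ 0.0871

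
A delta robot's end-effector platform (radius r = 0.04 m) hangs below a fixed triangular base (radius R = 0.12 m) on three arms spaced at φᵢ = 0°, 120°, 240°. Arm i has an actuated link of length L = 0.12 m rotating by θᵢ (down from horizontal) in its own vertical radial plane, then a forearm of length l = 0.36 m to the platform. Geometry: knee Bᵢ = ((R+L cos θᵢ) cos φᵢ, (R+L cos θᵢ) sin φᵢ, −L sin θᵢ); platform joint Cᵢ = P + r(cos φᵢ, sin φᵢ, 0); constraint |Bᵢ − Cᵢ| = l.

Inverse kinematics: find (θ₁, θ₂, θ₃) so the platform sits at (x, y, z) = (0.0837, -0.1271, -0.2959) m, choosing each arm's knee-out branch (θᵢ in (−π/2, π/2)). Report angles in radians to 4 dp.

rotate P by −φ1: (0.0837, -0.1271, -0.2959)
  e−x'=-0.0037;  (l²−L²−(e−x')²−y'²−z²)/2L = 0.0478
  γ=atan2(-0.2959,-0.0037)=-1.5833;  ψ=arccos(0.1616)=1.4085;  θ1=γ+ψ≈-0.1748
arm 2 (φ=120.0°): x'=-0.1519, y'=-0.0089
  e−x'=0.2319;  (l²−L²−(e−x')²−y'²−z²)/2L = -0.1093
  √(A²+B²)=0.3760;  θ2 = -0.9060+1.8657 ≈ 0.9597
φ3=240.0° → target in arm frame (0.0682, 0.1360)
  A cos θ + B sin θ = C:  0.0118·cos θ + -0.2959·sin θ = 0.0375
  √(A²+B²)=0.2961;  θ3 = -1.5310+1.4438 ≈ -0.0872

θ₁ = -0.1748, θ₂ = 0.9597, θ₃ = -0.0872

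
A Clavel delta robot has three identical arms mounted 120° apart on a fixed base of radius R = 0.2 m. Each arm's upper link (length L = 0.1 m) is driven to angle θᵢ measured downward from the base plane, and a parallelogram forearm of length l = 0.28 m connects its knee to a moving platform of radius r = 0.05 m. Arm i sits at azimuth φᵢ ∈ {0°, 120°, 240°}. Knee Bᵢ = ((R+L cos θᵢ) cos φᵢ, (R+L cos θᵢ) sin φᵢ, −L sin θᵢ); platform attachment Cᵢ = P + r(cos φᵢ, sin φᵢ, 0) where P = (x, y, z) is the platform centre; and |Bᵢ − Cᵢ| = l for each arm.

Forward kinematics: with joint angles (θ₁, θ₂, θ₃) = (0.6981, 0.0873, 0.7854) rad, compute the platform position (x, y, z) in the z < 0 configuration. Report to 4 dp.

(-0.0164, 0.0401, -0.1975)

S1 = (0.2266·cos0.0°, 0.2266·sin0.0°, -0.0643) = (0.2266, 0.0000, -0.0643)
φ2=120.0°: virtual centre (-0.1248, 0.2162, -0.0087), radius l
arm 3 at φ=240.0°: (R−r)+L cos θ3 = 0.2207;  S3 = (-0.1104, -0.1911, -0.0707)
subtract pairs → two planes through P
linear system: -0.7028x+0.4324y = 0.0069−0.1111z; -0.6739x+-0.3823y = -0.0018−-0.0129z
det = 0.5601;  x = -0.0033+0.0659z,  y = 0.0105+-0.1499z
sphere 1 gives Az²+Bz+C=0 with A=1.0268, B=0.0951, C=-0.0213;  B²−4AC=0.0964;  roots -0.1975, 0.1049;  negative root z = -0.1975
x = -0.0164, y = 0.0401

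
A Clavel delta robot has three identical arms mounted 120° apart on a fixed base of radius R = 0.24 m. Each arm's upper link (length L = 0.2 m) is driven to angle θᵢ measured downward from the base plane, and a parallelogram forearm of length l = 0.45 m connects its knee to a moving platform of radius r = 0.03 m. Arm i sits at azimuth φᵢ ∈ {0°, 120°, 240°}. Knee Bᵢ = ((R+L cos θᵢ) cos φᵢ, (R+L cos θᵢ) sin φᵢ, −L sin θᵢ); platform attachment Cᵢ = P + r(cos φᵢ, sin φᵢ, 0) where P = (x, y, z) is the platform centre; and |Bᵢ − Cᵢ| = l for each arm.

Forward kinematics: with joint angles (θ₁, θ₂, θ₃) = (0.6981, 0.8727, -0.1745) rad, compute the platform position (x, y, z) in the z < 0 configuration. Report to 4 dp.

(-0.0362, -0.1091, -0.3048)

φ1=0.0°: virtual centre (0.3632, 0.0000, -0.1286), radius l
O2 = (0.3386·cos120.0°, 0.3386·sin120.0°, -0.1532) = (-0.1693, 0.2932, -0.1532)
φ3=240.0°: virtual centre (-0.2035, -0.3524, 0.0347), radius l
|O₂|²−|O₁|² = -0.0104;  |O₃|²−|O₁|² = 0.0184
plane₁₂: -1.0650x+0.5864y+-0.0493z = -0.0104
Cramer: x(z) = -0.0025+0.1107z;  y(z) = -0.0221+0.2852z
into |P−O₁|² = l²: 1.0936z² + 0.1635z + -0.0518 = 0;  Δ = 0.2532;  z = -0.3048 or 0.1553 → z<0 root = -0.3048
x = -0.0362, y = -0.1091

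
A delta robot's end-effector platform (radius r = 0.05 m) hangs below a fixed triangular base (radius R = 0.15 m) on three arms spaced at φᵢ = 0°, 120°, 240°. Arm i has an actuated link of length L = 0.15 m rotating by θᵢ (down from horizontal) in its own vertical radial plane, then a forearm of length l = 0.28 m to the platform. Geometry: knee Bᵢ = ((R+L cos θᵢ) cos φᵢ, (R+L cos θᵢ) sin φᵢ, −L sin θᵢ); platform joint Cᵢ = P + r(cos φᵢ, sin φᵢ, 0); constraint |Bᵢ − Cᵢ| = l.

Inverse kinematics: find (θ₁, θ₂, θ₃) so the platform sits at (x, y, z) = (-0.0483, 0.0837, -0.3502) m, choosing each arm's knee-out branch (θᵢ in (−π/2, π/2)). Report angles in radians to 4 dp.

φ1=0.0° → target in arm frame (-0.0483, 0.0837)
  A cos θ + B sin θ = C:  0.1483·cos θ + -0.3502·sin θ = -0.3191
  γ=atan2(-0.3502,0.1483)=-1.1702;  ψ=arccos(-0.8391)=2.5665;  θ1=γ+ψ≈1.3963
rotate P by −φ2: (0.0966, 0.0000, -0.3502)
  A cos θ + B sin θ = C:  0.0034·cos θ + -0.3502·sin θ = -0.2225
  √(A²+B²)=0.3502;  θ2 = -1.5612+2.2592 ≈ 0.6980
arm 3 (φ=240.0°): x'=-0.0483, y'=-0.0837
  A cos θ + B sin θ = C:  0.1483·cos θ + -0.3502·sin θ = -0.3192
  γ=atan2(-0.3502,0.1483)=-1.1701;  ψ=arccos(-0.8392)=2.5665;  θ3=γ+ψ≈1.3964

θ₁ = 1.3963, θ₂ = 0.6980, θ₃ = 1.3964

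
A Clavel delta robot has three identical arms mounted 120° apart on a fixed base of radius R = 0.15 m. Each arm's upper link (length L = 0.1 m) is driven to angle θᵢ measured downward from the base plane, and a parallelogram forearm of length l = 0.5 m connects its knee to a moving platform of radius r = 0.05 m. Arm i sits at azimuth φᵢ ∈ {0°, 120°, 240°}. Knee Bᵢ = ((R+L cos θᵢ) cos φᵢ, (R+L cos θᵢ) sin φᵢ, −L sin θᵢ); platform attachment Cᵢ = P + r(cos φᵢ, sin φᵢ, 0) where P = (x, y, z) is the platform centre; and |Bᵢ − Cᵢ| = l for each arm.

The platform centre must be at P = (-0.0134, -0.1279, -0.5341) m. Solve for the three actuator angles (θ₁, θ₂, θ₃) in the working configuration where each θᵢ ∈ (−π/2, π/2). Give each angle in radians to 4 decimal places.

θ₁ = 0.9598, θ₂ = 1.3089, θ₃ = 0.4363

rotate P by −φ1: (-0.0134, -0.1279, -0.5341)
  A cos θ + B sin θ = C:  0.1134·cos θ + -0.5341·sin θ = -0.3724
  θ1 = atan2(B,A) + arccos(C/0.5460) = 0.9598
rotate P by −φ2: (-0.1041, 0.0756, -0.5341)
  A cos θ + B sin θ = C:  0.2041·cos θ + -0.5341·sin θ = -0.4631
  √(A²+B²)=0.5718;  θ2 = -1.2058+2.5148 ≈ 1.3089
arm 3 (φ=240.0°): x'=0.1175, y'=0.0523
  A cos θ + B sin θ = C:  -0.0175·cos θ + -0.5341·sin θ = -0.2415
  γ=atan2(-0.5341,-0.0175)=-1.6035;  ψ=arccos(-0.4520)=2.0398;  θ3=γ+ψ≈0.4363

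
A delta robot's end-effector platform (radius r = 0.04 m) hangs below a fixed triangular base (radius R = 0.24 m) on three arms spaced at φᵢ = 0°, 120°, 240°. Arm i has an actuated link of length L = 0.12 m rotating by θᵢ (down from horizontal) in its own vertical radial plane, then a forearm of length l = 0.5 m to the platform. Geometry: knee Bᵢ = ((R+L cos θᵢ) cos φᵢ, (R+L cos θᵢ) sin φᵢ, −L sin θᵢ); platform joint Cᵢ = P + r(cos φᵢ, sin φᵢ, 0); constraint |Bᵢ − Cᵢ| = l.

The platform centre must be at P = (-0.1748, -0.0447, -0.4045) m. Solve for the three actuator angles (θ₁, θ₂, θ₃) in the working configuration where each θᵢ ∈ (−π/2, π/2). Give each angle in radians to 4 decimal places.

φ1=0.0° → target in arm frame (-0.1748, -0.0447)
  e−x'=0.3748;  (l²−L²−(e−x')²−y'²−z²)/2L = -0.2937
  θ1 = atan2(B,A) + arccos(C/0.5514) = 1.3090
φ2=120.0° → target in arm frame (0.0487, 0.1737)
  e−x'=0.1513;  (l²−L²−(e−x')²−y'²−z²)/2L = 0.0788
  γ=atan2(-0.4045,0.1513)=-1.2128;  ψ=arccos(0.1824)=1.3874;  θ2=γ+ψ≈0.1746
arm 3 (φ=240.0°): x'=0.1261, y'=-0.1290
  e−x'=0.0739;  (l²−L²−(e−x')²−y'²−z²)/2L = 0.2078
  γ=atan2(-0.4045,0.0739)=-1.3901;  ψ=arccos(0.5054)=1.0410;  θ3=γ+ψ≈-0.3491

θ₁ = 1.3090, θ₂ = 0.1746, θ₃ = -0.3491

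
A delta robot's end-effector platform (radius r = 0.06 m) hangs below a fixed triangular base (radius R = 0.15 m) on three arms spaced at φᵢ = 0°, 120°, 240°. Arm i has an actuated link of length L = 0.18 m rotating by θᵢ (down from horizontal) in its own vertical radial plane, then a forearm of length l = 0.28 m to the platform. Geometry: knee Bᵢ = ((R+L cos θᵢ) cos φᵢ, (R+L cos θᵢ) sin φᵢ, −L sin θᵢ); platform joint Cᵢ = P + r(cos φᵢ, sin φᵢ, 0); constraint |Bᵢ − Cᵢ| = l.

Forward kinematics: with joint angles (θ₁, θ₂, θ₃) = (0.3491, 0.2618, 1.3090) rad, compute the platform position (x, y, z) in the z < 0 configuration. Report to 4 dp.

arm 1 at φ=0.0°: e+L cos θ1 = 0.2591;  centre 1 = (0.2591, 0.0000, -0.0616)
arm 2 at φ=120.0°: e+L cos θ2 = 0.2639;  centre 2 = (-0.1319, 0.2285, -0.0466)
arm 3 at φ=240.0°: e+L cos θ3 = 0.1366;  centre 3 = (-0.0683, -0.1183, -0.1739)
|centre ₂|²−|centre ₁|² = 0.0009;  |centre ₃|²−|centre ₁|² = -0.0221
linear system: -0.7822x+0.4570y = 0.0009−0.0300z; -0.6549x+-0.2366y = -0.0221−-0.2246z
Cramer: x(z) = 0.0204-0.1973z;  y(z) = 0.0368-0.4032z
into |P−centre ₁|² = l²: 1.2015z² + 0.1877z + -0.0163 = 0;  Δ = 0.1134;  z = -0.2182 or 0.0620 → z<0 root = -0.2182
x = 0.0635, y = 0.1248

(0.0635, 0.1248, -0.2182)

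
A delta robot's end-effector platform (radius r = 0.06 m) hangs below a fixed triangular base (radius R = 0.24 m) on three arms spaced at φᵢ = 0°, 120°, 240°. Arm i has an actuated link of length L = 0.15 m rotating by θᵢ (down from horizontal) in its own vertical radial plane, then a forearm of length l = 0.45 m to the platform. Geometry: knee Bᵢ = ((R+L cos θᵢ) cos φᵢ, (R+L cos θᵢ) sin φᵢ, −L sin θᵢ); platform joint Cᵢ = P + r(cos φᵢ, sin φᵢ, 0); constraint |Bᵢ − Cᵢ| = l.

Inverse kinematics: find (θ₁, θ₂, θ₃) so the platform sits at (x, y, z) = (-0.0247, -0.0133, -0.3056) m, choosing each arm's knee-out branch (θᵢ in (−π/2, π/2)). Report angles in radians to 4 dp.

φ1=0.0° → target in arm frame (-0.0247, -0.0133)
  e−x'=0.2047;  (l²−L²−(e−x')²−y'²−z²)/2L = 0.1484
  √(A²+B²)=0.3678;  θ1 = -0.9806+1.1554 ≈ 0.1748
φ2=120.0° → target in arm frame (0.0008, 0.0280)
  e−x'=0.1792;  (l²−L²−(e−x')²−y'²−z²)/2L = 0.1791
  √(A²+B²)=0.3542;  θ2 = -1.0405+1.0408 ≈ 0.0003
φ3=240.0° → target in arm frame (0.0239, -0.0147)
  e−x'=0.1561;  (l²−L²−(e−x')²−y'²−z²)/2L = 0.2067
  √(A²+B²)=0.3432;  θ3 = -1.0985+0.9243 ≈ -0.1741

θ₁ = 0.1748, θ₂ = 0.0003, θ₃ = -0.1741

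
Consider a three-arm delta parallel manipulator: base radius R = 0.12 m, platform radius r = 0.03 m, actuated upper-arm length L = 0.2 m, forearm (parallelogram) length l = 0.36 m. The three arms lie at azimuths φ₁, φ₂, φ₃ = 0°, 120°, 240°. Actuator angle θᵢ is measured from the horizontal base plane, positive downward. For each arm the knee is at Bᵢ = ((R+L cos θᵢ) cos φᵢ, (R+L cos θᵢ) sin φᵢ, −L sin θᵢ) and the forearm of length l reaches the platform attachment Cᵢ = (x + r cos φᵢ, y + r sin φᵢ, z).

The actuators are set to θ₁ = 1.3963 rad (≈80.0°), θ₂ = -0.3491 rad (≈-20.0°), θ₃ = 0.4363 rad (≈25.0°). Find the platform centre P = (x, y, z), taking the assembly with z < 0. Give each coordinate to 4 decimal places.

φ1=0.0°: virtual centre (0.1247, 0.0000, -0.1970), radius l
centre 2 = (0.2779·cos120.0°, 0.2779·sin120.0°, 0.0684) = (-0.1390, 0.2407, 0.0684)
φ3=240.0°: virtual centre (-0.1356, -0.2349, -0.0845), radius l
eliminate P² terms by subtracting sphere 1 from 2 and 3
plane₁₂: -0.5274x+0.4814y+0.5307z = 0.0276
det = 0.4985;  x = -0.0515+0.7175z,  y = 0.0009+-0.3165z
sphere 1 gives Az²+Bz+C=0 with A=1.6149, B=0.1405, C=-0.0598;  B²−4AC=0.4058;  roots -0.2407, 0.1537;  negative root z = -0.2407
x = -0.2242, y = 0.0771

(-0.2242, 0.0771, -0.2407)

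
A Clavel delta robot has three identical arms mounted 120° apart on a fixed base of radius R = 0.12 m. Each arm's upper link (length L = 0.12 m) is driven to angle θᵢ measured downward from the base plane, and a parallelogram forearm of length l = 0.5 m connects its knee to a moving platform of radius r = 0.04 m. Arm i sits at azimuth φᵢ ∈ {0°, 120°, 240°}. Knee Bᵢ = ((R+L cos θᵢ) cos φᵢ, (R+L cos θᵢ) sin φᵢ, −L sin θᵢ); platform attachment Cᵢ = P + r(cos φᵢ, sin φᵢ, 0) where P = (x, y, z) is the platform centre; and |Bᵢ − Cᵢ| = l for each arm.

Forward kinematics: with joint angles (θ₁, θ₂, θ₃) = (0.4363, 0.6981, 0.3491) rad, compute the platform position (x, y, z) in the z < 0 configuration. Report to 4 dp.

φ1=0.0°: virtual centre (0.1888, 0.0000, -0.0507), radius l
φ2=120.0°: virtual centre (-0.0860, 0.1489, -0.0771), radius l
arm 3 at φ=240.0°: e+L cos θ3 = 0.1928;  centre 3 = (-0.0964, -0.1669, -0.0410)
subtract pairs → two planes through P
linear system: -0.5494x+0.2978y = -0.0027−-0.0528z; -0.5703x+-0.3339y = 0.0006−0.0193z
Cramer: x(z) = 0.0020-0.0336z;  y(z) = -0.0053+0.1154z
into |P−centre ₁|² = l²: 1.0144z² + 0.1128z + -0.2125 = 0;  Δ = 0.8751;  z = -0.5166 or 0.4055 → z<0 root = -0.5166
x = 0.0194, y = -0.0649

(0.0194, -0.0649, -0.5166)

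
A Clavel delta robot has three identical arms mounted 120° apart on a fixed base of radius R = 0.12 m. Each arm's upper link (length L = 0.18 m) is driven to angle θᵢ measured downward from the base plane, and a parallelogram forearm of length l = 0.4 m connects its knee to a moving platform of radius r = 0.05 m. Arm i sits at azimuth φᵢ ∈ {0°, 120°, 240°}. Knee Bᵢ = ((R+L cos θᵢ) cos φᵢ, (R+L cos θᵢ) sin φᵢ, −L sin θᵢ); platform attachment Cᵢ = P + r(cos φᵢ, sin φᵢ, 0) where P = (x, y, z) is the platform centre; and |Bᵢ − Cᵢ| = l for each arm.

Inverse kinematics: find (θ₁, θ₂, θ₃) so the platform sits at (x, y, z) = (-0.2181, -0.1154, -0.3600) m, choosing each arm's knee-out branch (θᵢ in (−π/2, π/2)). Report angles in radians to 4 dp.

rotate P by −φ1: (-0.2181, -0.1154, -0.3600)
  e−x'=0.2881;  (l²−L²−(e−x')²−y'²−z²)/2L = -0.2731
  √(A²+B²)=0.4611;  θ1 = -0.8959+2.2047 ≈ 1.3088
arm 2 (φ=120.0°): x'=0.0091, y'=0.2466
  A cos θ + B sin θ = C:  0.0609·cos θ + -0.3600·sin θ = -0.1847
  θ2 = atan2(B,A) + arccos(C/0.3651) = 0.6981
rotate P by −φ3: (0.2090, -0.1312, -0.3600)
  e−x'=-0.1390;  (l²−L²−(e−x')²−y'²−z²)/2L = -0.1070
  θ3 = atan2(B,A) + arccos(C/0.3859) = -0.0874

θ₁ = 1.3088, θ₂ = 0.6981, θ₃ = -0.0874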